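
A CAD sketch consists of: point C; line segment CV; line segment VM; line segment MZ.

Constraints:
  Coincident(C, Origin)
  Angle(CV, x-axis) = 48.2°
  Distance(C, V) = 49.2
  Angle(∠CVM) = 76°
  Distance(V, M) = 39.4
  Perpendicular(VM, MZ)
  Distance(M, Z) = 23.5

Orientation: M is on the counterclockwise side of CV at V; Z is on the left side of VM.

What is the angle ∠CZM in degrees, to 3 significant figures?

131°

∠CVM = 76.0°, so VM runs at 48.2° + (180° − 76.0°) = 152° from the x-axis; with |VM| = 39.4, M = V + 39.4·(cos 152°, sin 152°) = (-2.06, 55.1). VM is perpendicular to MZ; with |MZ| = 23.5 on the left of VM, Z = M + 23.5·(-0.466, -0.885) = (-13.0, 34.3). Then cos ∠CZM = ZC·ZM / (|ZC||ZM|), giving 131°.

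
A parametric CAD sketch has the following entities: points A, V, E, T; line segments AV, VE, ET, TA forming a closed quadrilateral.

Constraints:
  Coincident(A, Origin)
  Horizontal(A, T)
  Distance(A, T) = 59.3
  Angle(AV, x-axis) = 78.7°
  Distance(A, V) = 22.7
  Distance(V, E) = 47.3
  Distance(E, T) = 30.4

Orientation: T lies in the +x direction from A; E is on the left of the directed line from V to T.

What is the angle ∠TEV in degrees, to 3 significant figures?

96.8°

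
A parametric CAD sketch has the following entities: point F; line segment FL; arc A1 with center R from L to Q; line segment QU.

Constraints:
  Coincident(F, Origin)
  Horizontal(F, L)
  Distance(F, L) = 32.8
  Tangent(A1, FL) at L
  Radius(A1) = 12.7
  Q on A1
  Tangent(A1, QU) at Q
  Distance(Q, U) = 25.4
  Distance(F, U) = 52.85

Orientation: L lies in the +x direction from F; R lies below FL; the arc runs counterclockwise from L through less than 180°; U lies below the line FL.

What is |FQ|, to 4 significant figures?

28.42

Checks: |RQ| = 12.70 ✓; ∠(RQ, QU) = 90.00° ✓; |QU| = 25.40 ✓; |FU| = 52.85 ✓.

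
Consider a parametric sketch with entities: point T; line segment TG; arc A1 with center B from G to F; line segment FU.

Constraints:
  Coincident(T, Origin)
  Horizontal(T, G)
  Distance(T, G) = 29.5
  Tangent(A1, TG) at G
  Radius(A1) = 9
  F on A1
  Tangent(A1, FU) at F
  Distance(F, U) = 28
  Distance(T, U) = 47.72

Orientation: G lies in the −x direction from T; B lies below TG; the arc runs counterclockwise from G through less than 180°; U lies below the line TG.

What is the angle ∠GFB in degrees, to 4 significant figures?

34.97°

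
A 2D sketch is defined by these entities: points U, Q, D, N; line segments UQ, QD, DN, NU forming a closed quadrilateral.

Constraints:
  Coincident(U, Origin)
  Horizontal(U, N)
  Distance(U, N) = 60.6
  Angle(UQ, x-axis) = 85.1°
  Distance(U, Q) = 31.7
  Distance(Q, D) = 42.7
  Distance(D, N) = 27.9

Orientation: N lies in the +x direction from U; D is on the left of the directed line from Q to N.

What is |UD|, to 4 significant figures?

49.98

Checks: |UN| = 60.60 ✓; |UQ| = 31.70 ✓; |QD| = 42.70 ✓; |DN| = 27.90 ✓.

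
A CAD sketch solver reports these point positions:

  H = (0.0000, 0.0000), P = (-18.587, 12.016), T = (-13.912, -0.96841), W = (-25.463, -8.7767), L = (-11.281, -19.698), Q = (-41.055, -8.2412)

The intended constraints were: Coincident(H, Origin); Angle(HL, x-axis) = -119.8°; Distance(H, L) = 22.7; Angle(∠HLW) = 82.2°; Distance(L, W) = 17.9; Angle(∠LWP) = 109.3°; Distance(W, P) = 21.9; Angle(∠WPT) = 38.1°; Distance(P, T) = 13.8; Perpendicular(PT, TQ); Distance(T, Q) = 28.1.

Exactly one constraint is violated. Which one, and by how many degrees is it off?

Perpendicular(PT, TQ) — off by 4.80°.

H = (0.00, 0.00) ✓; HL at -119.8° ✓; |HL| = 22.70 ✓; ∠HLW = 82.20° ✓; |LW| = 17.90 ✓; ∠LWP = 109.3° ✓; |WP| = 21.90 ✓; ∠WPT = 38.10° ✓; |PT| = 13.80 ✓; ∠(PT, TQ) = 94.80° ✗; |TQ| = 28.10 ✓.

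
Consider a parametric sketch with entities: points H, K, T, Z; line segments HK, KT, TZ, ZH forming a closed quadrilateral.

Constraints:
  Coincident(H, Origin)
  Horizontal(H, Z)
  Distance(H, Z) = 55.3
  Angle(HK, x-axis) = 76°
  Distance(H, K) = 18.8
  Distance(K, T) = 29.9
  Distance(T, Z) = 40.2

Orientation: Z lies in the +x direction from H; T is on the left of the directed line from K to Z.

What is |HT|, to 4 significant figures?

44.64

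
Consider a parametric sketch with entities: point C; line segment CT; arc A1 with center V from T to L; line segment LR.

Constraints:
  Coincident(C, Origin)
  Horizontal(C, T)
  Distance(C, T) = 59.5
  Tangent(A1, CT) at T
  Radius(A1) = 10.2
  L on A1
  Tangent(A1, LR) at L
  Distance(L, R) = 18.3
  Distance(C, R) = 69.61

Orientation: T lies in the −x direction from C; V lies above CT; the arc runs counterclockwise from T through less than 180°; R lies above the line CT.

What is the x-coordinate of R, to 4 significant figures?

-62.35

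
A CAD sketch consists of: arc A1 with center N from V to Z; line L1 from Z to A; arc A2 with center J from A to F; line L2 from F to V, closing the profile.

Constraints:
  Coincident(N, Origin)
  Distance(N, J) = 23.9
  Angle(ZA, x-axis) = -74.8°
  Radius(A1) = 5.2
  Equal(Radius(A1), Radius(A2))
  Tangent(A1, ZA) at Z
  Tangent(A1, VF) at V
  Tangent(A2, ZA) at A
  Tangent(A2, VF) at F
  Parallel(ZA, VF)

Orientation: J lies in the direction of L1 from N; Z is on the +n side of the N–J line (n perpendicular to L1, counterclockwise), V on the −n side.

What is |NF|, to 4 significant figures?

24.46

The slot axis is L1's direction at -74.8°, so u = (cos -74.8°, sin -74.8°) = (0.2622, -0.9650) and n = (−sin -74.8°, cos -74.8°) = (0.9650, 0.2622). N is at the origin and J lies 23.9 along u from N, so J = 23.9·u = (6.266, -23.06). Tangency of A1 to both parallel lines with radius 5.2 puts Z and V at N ± 5.2·n: Z = (5.018, 1.363), V = (-5.018, -1.363). Equal radii place A and F the same way about J: A = J + 5.2·n = (11.28, -21.70), F = J − 5.2·n = (1.248, -24.43). Then |NF| = |F − N| = 24.46.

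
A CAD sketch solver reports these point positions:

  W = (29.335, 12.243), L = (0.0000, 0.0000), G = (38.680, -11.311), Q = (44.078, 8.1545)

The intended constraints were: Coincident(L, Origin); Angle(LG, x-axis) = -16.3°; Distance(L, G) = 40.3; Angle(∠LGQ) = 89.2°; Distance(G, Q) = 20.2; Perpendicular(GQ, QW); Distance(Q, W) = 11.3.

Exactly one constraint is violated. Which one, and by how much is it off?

Distance(Q, W) = 11.3 — off by 4.00.

L = (0.00, 0.00) ✓; LG at -16.30° ✓; |LG| = 40.30 ✓; ∠LGQ = 89.20° ✓; |GQ| = 20.20 ✓; ∠(GQ, QW) = 90.00° ✓; |QW| = 15.30 ✗.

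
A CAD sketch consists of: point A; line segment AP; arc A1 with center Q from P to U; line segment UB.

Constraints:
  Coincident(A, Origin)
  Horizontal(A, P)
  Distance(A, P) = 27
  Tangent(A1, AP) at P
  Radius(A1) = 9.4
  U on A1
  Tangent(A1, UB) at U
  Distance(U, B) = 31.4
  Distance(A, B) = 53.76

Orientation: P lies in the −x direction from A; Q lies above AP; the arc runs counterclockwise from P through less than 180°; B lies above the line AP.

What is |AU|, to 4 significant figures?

23.50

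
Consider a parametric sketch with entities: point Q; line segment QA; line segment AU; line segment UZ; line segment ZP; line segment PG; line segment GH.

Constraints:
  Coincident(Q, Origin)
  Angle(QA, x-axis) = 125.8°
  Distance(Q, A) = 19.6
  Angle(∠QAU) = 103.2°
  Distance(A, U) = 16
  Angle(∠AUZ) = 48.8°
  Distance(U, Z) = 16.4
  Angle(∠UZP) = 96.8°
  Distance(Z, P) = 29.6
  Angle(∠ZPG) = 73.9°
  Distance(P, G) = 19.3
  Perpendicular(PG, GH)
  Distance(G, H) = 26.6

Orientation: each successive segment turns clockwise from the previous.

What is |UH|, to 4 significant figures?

5.157

Q is at the origin; QA runs at 125.8° with length 19.6, so A = (-11.47, 15.90). ∠QAU = 103.2° gives AU at 49.00° from the x-axis; with |AU| = 16.0, U = (-0.9682, 27.97). ∠AUZ = 48.8° gives UZ at -82.20° from the x-axis; with |UZ| = 16.4, Z = (1.258, 11.72). ∠UZP = 96.8° gives ZP at -165.4° from the x-axis; with |ZP| = 29.6, P = (-27.39, 4.263). ∠ZPG = 73.9° gives PG at 88.50° from the x-axis; with |PG| = 19.3, G = (-26.88, 23.56). PG is perpendicular to GH, so GH runs at -1.500°; with |GH| = 26.6, H = (-0.2906, 22.86). Then |UH| = |H − U| = 5.157.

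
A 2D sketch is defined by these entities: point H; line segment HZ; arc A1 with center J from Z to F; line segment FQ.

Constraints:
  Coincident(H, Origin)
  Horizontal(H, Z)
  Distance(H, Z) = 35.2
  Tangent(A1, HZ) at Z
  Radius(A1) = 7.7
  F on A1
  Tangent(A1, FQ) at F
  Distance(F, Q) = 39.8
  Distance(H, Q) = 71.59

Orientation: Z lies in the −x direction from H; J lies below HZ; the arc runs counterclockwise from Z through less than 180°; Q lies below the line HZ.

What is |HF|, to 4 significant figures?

42.41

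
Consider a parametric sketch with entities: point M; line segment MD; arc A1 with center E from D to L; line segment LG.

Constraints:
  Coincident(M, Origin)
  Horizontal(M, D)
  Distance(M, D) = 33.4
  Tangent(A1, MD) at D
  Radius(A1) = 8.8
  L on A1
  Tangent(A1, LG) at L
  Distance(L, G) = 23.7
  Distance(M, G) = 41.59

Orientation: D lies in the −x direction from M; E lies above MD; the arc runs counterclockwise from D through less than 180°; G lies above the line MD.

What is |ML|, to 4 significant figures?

26.25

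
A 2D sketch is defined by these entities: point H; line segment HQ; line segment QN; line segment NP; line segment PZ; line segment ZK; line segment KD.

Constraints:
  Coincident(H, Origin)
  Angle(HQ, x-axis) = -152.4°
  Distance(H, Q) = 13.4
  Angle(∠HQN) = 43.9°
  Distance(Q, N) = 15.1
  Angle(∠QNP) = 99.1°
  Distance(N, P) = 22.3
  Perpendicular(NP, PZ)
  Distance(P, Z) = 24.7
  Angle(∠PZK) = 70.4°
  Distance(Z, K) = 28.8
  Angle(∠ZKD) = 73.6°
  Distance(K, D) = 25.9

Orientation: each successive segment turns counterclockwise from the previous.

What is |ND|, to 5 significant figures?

11.958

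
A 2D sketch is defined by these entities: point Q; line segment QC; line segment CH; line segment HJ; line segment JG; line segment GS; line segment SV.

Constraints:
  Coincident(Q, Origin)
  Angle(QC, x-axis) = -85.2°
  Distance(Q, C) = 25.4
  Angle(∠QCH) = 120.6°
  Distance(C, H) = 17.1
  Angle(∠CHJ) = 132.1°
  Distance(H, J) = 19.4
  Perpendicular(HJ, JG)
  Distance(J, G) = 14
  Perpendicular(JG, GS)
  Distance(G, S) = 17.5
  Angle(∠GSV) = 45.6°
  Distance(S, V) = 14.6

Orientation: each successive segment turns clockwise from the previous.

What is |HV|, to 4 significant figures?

12.63

Q is at the origin; QC runs at -85.2° with length 25.4, so C = (2.125, -25.31). ∠QCH = 120.6° gives CH at -144.6° from the x-axis; with |CH| = 17.1, H = (-11.81, -35.22). ∠CHJ = 132.1° gives HJ at 167.5° from the x-axis; with |HJ| = 19.4, J = (-30.75, -31.02). HJ ⟂ JG, so JG runs at 77.50°; with |JG| = 14.0, G = (-27.72, -17.35). JG ⟂ GS, so GS runs at -12.50°; with |GS| = 17.5, S = (-10.64, -21.14). ∠GSV = 45.6° gives SV at -146.9° from the x-axis; with |SV| = 14.6, V = (-22.87, -29.11). Then |HV| = |V − H| = 12.63.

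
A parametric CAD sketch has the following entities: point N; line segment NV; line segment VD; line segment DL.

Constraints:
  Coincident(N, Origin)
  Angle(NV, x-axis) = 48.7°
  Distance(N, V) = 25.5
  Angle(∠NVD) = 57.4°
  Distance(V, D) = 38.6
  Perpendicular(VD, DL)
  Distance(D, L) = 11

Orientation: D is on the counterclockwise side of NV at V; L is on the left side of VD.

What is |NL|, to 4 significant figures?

26.98

N is at the origin; NV runs at 48.7° with length 25.5, so V = 25.5·(cos 48.7°, sin 48.7°) = (16.83, 19.16). ∠NVD = 57.4°, so VD runs at 48.7° + (180° − 57.4°) = 171.3° from the x-axis; with |VD| = 38.6, D = V + 38.6·(cos 171.3°, sin 171.3°) = (-21.33, 25.00). VD ⟂ DL; with |DL| = 11.0 on the left of VD, L = D + 11.0·(-0.1513, -0.9885) = (-22.99, 14.12). Then |NL| = |L − N| = 26.98.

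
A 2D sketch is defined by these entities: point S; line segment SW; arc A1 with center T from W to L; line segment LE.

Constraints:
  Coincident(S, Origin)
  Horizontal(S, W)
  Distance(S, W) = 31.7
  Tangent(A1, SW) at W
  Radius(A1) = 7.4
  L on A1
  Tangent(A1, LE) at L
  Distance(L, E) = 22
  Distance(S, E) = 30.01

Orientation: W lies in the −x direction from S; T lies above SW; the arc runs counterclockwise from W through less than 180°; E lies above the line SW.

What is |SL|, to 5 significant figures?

25.268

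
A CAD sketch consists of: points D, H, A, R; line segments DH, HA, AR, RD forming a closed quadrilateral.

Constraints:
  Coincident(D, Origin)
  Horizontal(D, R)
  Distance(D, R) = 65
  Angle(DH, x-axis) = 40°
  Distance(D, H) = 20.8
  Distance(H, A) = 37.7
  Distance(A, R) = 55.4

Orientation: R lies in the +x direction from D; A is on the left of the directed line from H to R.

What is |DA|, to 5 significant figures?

57.637

Checks: DH at 40.00° ✓; |HA| = 37.70 ✓; |AR| = 55.40 ✓.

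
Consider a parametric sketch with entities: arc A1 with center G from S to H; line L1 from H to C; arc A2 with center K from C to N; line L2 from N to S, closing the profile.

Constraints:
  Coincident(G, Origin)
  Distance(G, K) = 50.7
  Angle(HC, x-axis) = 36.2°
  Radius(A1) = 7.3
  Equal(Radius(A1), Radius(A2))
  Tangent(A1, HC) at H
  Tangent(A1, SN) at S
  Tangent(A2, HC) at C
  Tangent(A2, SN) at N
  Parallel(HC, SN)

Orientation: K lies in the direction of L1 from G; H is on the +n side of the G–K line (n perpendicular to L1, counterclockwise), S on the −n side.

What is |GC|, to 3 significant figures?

51.2

The slot axis is L1's direction at 36.2°, so u = (cos 36.2°, sin 36.2°) = (0.807, 0.591) and n = (−sin 36.2°, cos 36.2°) = (-0.591, 0.807). G is at the origin and K lies 50.7 along u from G, so K = 50.7·u = (40.9, 29.9). Tangency of A1 to both parallel lines with radius 7.3 puts H and S at G ± 7.3·n: H = (-4.31, 5.89), S = (4.31, -5.89). Equal radii place C and N the same way about K: C = K + 7.3·n = (36.6, 35.8), N = K − 7.3·n = (45.2, 24.1). Then |GC| = |C − G| = 51.2.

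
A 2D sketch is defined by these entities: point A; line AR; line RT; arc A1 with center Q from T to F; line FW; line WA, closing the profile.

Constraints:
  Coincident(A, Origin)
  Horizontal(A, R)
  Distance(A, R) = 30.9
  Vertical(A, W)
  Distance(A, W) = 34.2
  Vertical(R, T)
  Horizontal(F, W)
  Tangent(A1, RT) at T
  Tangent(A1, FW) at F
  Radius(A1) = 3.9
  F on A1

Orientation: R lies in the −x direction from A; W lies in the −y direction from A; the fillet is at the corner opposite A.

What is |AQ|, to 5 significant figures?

40.584

A and W share the same x with |AW| = 34.2 and W on the −y side, so W = (0.0000, -34.200). The virtual corner opposite A is at (-30.900, -34.200). The tangent condition forces QT to be normal to RT and the tangent condition forces QF to be normal to FW, with radius 3.9, so the center Q sits 3.9 in from both sides at Q = (-27.000, -30.300). Then |AQ| = |Q − A| = 40.584.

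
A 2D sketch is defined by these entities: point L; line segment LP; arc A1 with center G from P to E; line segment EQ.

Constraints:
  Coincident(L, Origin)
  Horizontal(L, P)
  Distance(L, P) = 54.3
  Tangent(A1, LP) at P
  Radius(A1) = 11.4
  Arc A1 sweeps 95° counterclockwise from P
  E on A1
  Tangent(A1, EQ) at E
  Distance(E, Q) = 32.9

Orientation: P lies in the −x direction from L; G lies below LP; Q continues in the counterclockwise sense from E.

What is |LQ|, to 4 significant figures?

77.35

L is at the origin; L and P share the same y with |LP| = 54.3 and P on the −x side, so P = (-54.30, 0.000). A1 meets LP tangentially, so GP is at right angles to LP, so G = P + (0, -11.4) = (-54.30, -11.40). On A1, P sits at bearing 90° from G; a 95° counterclockwise sweep puts E at bearing 185°, so E = G + 11.4·(cos 185°, sin 185°) = (-65.66, -12.39). Tangency of A1 to EQ means the radius GE is perpendicular to EQ, so EQ runs along (−sin 185°, cos 185°); with |EQ| = 32.9, Q = (-62.79, -45.17). Then |LQ| = |Q − L| = 77.35.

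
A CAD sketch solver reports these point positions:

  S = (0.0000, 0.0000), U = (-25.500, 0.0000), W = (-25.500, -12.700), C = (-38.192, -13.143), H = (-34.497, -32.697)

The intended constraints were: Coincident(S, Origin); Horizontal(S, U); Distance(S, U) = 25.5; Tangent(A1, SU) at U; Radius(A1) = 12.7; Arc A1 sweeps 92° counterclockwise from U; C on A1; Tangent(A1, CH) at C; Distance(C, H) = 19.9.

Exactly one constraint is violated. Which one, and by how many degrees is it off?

Tangent(A1, CH) at C — off by 8.70°.

S = (0.00, 0.00) ✓; S.y = 0.00, U.y = 0.00 ✓; |SU| = 25.50 ✓; ∠(WU, US) = 90.00° ✓; |WU| = 12.70 ✓; bearing(W→C) − bearing(W→U) = 92.00° ✓; |WC| = 12.70 ✓; ∠(WC, CH) = 81.30° ✗; |CH| = 19.90 ✓.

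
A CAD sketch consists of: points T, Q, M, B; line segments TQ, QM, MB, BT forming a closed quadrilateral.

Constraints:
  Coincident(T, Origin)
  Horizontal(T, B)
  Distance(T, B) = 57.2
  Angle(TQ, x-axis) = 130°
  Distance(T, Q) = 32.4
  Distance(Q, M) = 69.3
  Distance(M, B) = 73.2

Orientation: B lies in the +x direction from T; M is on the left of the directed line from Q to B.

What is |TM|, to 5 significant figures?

76.269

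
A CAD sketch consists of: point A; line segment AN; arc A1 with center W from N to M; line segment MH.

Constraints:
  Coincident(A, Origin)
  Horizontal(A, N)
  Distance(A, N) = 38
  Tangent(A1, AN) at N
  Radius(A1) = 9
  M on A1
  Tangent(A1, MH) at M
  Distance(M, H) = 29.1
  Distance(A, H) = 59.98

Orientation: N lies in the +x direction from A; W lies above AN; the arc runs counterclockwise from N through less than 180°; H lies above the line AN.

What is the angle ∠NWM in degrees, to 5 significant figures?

91.746°

A is at the origin; AN is horizontal with |AN| = 38.0 and N on the +x side, so N = (38.000, 0.0000). The tangent condition forces WN to be normal to AN, so W = N + (0, 9) = (38.000, 9.0000). Since WM ⟂ MH (tangency), |WH| = √(9.0² + 29.1²) = 30.460 regardless of where M sits on A1. So H lies on both circle(A, 59.98) and circle(W, 30.460); the above-AN intersection is H = (46.109, 38.361). M is the foot of the tangent from H: M = (46.996, 9.2742).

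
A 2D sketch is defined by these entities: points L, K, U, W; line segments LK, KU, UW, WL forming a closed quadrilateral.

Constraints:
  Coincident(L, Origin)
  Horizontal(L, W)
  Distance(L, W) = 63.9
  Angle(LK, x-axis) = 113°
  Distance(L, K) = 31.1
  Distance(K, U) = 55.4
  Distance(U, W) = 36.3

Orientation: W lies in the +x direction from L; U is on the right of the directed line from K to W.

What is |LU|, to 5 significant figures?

30.007

Checks: |KU| = 55.40 ✓; |UW| = 36.30 ✓.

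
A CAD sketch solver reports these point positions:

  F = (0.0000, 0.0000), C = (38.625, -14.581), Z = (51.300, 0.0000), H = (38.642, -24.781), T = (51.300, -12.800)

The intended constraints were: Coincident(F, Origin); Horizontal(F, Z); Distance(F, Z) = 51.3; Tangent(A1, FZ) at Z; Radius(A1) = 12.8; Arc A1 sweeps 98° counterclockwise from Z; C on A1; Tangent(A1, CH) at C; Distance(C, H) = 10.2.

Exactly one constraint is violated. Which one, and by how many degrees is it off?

Tangent(A1, CH) at C — off by 7.90°.

F = (0.00, 0.00) ✓; F.y = 0.00, Z.y = 0.00 ✓; |FZ| = 51.30 ✓; ∠(TZ, ZF) = 90.00° ✓; |TZ| = 12.80 ✓; bearing(T→C) − bearing(T→Z) = 98.00° ✓; |TC| = 12.80 ✓; ∠(TC, CH) = 97.90° ✗; |CH| = 10.20 ✓.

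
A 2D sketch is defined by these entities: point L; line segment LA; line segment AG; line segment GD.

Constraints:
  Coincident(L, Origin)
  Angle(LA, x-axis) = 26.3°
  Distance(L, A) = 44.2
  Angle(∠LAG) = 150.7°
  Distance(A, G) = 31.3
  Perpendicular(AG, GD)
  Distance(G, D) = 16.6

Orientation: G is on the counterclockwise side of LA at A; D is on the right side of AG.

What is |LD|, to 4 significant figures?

79.62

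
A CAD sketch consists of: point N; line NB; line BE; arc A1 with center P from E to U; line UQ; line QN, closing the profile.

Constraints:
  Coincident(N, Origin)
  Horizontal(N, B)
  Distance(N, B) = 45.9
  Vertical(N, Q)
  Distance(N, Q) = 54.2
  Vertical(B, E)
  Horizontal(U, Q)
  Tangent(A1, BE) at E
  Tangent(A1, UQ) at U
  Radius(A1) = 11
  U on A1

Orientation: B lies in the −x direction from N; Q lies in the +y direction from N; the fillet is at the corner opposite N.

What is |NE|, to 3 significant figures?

63.0

N is at the origin; NB is horizontal with |NB| = 45.9 and B on the −x side, so B = (-45.9, 0.00). N and Q share the same x with |NQ| = 54.2 and Q on the +y side, so Q = (0.00, 54.2). The virtual corner opposite N is at (-45.9, 54.2). The tangent condition forces PE to be normal to BE and the tangent condition forces PU to be normal to UQ, with radius 11.0, so the center P sits 11.0 in from both sides at P = (-34.9, 43.2). That places the tangent points at E = (-45.9, 43.2) on BE and U = (-34.9, 54.2) on UQ. Then |NE| = |E − N| = 63.0.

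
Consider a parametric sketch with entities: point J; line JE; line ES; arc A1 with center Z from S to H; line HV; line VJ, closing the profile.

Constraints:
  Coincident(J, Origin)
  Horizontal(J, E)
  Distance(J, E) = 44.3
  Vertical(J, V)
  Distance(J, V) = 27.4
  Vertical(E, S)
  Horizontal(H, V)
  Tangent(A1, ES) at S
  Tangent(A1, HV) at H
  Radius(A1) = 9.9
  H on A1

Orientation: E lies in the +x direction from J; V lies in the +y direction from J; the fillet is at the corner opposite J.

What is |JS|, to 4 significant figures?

47.63

The virtual corner opposite J is at (44.30, 27.40). The tangent condition forces ZS to be normal to ES and the tangent condition forces ZH to be normal to HV, with radius 9.9, so the center Z sits 9.9 in from both sides at Z = (34.40, 17.50). That places the tangent points at S = (44.30, 17.50) on ES and H = (34.40, 27.40) on HV. Then |JS| = |S − J| = 47.63.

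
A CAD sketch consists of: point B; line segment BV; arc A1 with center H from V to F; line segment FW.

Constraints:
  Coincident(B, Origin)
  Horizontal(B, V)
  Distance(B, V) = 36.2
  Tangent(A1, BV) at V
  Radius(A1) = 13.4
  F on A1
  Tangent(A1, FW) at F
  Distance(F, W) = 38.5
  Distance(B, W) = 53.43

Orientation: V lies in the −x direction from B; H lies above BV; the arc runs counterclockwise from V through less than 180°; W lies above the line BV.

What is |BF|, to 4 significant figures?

25.78

B is at the origin; B and V share the same y with |BV| = 36.2 and V on the −x side, so V = (-36.20, 0.000). A1 meets BV tangentially, so HV is at right angles to BV, so H = V + (0, 13.4) = (-36.20, 13.40). Since HF ⟂ FW (tangency), |HW| = √(13.4² + 38.5²) = 40.77 regardless of where F sits on A1. So W lies on both circle(B, 53.43) and circle(H, 40.77); the above-BV intersection is W = (-18.50, 50.12). F is the foot of the tangent from W: F = (-22.89, 11.87).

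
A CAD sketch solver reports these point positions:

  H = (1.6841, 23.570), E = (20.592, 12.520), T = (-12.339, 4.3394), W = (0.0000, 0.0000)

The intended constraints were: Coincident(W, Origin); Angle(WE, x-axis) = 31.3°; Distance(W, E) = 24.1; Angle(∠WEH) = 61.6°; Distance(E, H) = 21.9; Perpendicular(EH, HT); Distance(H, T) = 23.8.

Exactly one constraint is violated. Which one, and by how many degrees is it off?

Perpendicular(EH, HT) — off by 5.80°.

W = (0.00, 0.00) ✓; WE at 31.30° ✓; |WE| = 24.10 ✓; ∠WEH = 61.60° ✓; |EH| = 21.90 ✓; ∠(EH, HT) = 84.20° ✗; |HT| = 23.80 ✓.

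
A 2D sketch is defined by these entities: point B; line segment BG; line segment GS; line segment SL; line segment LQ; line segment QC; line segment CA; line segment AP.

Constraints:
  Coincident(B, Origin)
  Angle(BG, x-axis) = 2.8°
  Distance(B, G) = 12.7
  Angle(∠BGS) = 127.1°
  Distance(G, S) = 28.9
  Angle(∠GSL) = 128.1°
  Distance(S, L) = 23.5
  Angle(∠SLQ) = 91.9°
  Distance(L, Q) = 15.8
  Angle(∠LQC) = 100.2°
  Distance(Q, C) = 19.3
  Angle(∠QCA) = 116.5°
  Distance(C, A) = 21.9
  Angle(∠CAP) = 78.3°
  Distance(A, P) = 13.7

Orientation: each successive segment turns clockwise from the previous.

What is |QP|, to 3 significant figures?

28.0

B is at the origin; BG runs at 2.8° with length 12.7, so G = (12.7, 0.620). ∠BGS = 127.1° gives GS at -50.1° from the x-axis; with |GS| = 28.9, S = (31.2, -21.6). ∠GSL = 128.1° gives SL at -102° from the x-axis; with |SL| = 23.5, L = (26.3, -44.5). ∠SLQ = 91.9° gives LQ at 170° from the x-axis; with |LQ| = 15.8, Q = (10.8, -41.8). ∠LQC = 100.2° gives QC at 90.1° from the x-axis; with |QC| = 19.3, C = (10.7, -22.5). ∠QCA = 116.5° gives CA at 26.6° from the x-axis; with |CA| = 21.9, A = (30.3, -12.7). ∠CAP = 78.3° gives AP at -75.1° from the x-axis; with |AP| = 13.7, P = (33.9, -25.9). Then |QP| = |P − Q| = 28.0.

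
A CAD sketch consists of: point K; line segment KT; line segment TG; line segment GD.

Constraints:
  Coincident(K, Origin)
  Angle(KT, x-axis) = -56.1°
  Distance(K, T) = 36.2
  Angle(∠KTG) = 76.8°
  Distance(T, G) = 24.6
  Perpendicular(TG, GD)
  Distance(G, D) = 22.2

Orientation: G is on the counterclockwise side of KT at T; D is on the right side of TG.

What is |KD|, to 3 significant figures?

59.7

K is at the origin; KT runs at -56.1° with length 36.2, so T = 36.2·(cos -56.1°, sin -56.1°) = (20.2, -30.0). ∠KTG = 76.8°, so TG runs at -56.1° + (180° − 76.8°) = 47.1° from the x-axis; with |TG| = 24.6, G = T + 24.6·(cos 47.1°, sin 47.1°) = (36.9, -12.0). TG ⟂ GD; with |GD| = 22.2 on the right of TG, D = G + 22.2·(0.733, -0.681) = (53.2, -27.1). Then |KD| = |D − K| = 59.7.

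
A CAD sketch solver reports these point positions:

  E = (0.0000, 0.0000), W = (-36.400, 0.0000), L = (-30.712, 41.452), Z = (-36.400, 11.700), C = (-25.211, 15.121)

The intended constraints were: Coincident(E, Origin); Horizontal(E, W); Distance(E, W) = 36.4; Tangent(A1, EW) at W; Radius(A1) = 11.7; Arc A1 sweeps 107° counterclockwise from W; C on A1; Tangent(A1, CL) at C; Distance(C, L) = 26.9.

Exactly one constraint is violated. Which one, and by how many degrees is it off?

Tangent(A1, CL) at C — off by 5.20°.

E = (0.00, 0.00) ✓; E.y = 0.00, W.y = 0.00 ✓; |EW| = 36.40 ✓; ∠(ZW, WE) = 90.00° ✓; |ZW| = 11.70 ✓; bearing(Z→C) − bearing(Z→W) = 107.0° ✓; |ZC| = 11.70 ✓; ∠(ZC, CL) = 95.20° ✗; |CL| = 26.90 ✓.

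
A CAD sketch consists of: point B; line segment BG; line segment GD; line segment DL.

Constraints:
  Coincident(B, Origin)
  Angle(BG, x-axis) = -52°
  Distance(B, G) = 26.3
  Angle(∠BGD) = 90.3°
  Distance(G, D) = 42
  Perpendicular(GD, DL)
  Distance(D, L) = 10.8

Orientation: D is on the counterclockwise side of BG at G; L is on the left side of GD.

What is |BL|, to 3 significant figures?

44.9

∠BGD = 90.3°, so GD runs at -52.0° + (180° − 90.3°) = 37.7° from the x-axis; with |GD| = 42.0, D = G + 42.0·(cos 37.7°, sin 37.7°) = (49.4, 4.96). The perpendicularity gives DL at right angles to GD; with |DL| = 10.8 on the left of GD, L = D + 10.8·(-0.612, 0.791) = (42.8, 13.5). Then |BL| = |L − B| = 44.9.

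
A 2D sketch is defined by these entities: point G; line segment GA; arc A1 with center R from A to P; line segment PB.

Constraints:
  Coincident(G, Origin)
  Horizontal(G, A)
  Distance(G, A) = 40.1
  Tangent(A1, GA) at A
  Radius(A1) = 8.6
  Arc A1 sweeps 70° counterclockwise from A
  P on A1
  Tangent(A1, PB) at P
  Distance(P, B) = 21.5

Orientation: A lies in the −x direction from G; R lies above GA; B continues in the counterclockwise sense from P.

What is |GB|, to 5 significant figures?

35.738

On A1, A sits at bearing -90° from R; a 70° counterclockwise sweep puts P at bearing -20°, so P = R + 8.6·(cos -20°, sin -20°) = (-32.019, 5.6586). Since A1 is tangent to PB there, RP ⟂ PB, so PB runs along (−sin -20°, cos -20°); with |PB| = 21.5, B = (-24.665, 25.862). Then |GB| = |B − G| = 35.738.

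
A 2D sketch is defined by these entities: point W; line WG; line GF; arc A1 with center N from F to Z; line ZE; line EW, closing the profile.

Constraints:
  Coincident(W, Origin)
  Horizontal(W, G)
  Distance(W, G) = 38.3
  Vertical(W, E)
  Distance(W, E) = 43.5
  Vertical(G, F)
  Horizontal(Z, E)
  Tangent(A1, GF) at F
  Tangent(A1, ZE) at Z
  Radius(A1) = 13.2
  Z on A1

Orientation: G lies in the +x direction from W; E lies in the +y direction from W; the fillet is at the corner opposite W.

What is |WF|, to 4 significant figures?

48.84

The virtual corner opposite W is at (38.30, 43.50). A1 meets GF tangentially, so NF is at right angles to GF and the tangent condition forces NZ to be normal to ZE, with radius 13.2, so the center N sits 13.2 in from both sides at N = (25.10, 30.30). That places the tangent points at F = (38.30, 30.30) on GF and Z = (25.10, 43.50) on ZE. Then |WF| = |F − W| = 48.84.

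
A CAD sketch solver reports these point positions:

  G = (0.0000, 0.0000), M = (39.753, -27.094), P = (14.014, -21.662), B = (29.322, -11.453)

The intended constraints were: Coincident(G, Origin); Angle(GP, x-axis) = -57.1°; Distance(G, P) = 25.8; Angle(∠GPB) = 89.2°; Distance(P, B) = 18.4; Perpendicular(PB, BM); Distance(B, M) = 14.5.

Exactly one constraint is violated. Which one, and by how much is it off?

Distance(B, M) = 14.5 — off by 4.30.

G = (0.00, 0.00) ✓; GP at -57.10° ✓; |GP| = 25.80 ✓; ∠GPB = 89.20° ✓; |PB| = 18.40 ✓; ∠(PB, BM) = 90.00° ✓; |BM| = 18.80 ✗.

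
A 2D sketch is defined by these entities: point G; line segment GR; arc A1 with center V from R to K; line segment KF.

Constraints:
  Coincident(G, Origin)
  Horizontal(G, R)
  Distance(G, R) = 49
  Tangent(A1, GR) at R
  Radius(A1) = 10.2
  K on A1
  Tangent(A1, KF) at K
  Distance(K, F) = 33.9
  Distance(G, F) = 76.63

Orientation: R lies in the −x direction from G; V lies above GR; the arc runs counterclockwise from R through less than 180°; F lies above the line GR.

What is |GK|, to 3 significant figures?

44.7

G is at the origin; G and R share the same y with |GR| = 49.0 and R on the −x side, so R = (-49.0, 0.00). A1 meets GR tangentially, so VR is at right angles to GR, so V = R + (0, 10.2) = (-49.0, 10.2). Since VK ⟂ KF (tangency), |VF| = √(10.2² + 33.9²) = 35.4 regardless of where K sits on A1. So F lies on both circle(G, 76.63) and circle(V, 35.4); the above-GR intersection is F = (-63.9, 42.3). K is the foot of the tangent from F: K = (-41.4, 17.0).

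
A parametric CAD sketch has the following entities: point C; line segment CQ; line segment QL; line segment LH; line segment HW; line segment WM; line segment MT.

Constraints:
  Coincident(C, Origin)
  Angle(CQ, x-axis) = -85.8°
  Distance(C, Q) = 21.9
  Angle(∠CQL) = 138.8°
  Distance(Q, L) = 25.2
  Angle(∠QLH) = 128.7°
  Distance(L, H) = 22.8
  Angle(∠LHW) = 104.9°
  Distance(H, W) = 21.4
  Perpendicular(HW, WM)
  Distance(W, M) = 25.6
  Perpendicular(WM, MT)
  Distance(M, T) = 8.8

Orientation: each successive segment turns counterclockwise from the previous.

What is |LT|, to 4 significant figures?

18.80

C is at the origin; CQ runs at -85.8° with length 21.9, so Q = (1.604, -21.84). ∠CQL = 138.8° gives QL at -44.60° from the x-axis; with |QL| = 25.2, L = (19.55, -39.54). ∠QLH = 128.7° gives LH at 6.700° from the x-axis; with |LH| = 22.8, H = (42.19, -36.88). ∠LHW = 104.9° gives HW at 81.80° from the x-axis; with |HW| = 21.4, W = (45.24, -15.69). HW is perpendicular to WM, so WM runs at 171.8°; with |WM| = 25.6, M = (19.91, -12.04). WM is perpendicular to MT, so MT runs at -98.20°; with |MT| = 8.8, T = (18.65, -20.75). Then |LT| = |T − L| = 18.80.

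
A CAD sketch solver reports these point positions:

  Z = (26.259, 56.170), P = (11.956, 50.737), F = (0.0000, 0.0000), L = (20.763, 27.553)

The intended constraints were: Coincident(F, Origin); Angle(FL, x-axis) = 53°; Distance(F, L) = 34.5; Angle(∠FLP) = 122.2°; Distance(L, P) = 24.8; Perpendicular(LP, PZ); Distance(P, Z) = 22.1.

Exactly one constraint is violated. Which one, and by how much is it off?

Distance(P, Z) = 22.1 — off by 6.80.

F = (0.00, 0.00) ✓; FL at 53.00° ✓; |FL| = 34.50 ✓; ∠FLP = 122.2° ✓; |LP| = 24.80 ✓; ∠(LP, PZ) = 90.00° ✓; |PZ| = 15.30 ✗.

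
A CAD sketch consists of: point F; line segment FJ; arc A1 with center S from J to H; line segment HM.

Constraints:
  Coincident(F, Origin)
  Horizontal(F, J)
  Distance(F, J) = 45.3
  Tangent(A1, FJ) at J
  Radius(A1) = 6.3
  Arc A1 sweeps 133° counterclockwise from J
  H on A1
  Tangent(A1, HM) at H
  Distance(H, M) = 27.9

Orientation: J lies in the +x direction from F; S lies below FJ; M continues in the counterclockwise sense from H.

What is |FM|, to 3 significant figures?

67.3

F is at the origin; F and J share the same y with |FJ| = 45.3 and J on the +x side, so J = (45.3, 0.00). A1 meets FJ tangentially, so SJ is at right angles to FJ, so S = J + (0, -6.3) = (45.3, -6.30). On A1, J sits at bearing 90° from S; a 133° counterclockwise sweep puts H at bearing 223°, so H = S + 6.3·(cos 223°, sin 223°) = (40.7, -10.6). Since A1 is tangent to HM there, SH ⟂ HM, so HM runs along (−sin 223°, cos 223°); with |HM| = 27.9, M = (59.7, -31.0). Then |FM| = |M − F| = 67.3.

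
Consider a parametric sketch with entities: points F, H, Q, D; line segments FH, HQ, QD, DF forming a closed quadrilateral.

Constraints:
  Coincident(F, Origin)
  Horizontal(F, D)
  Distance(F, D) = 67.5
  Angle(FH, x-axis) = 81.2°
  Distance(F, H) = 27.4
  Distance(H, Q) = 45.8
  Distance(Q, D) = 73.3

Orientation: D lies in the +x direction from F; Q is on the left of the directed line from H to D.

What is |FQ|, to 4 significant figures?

71.19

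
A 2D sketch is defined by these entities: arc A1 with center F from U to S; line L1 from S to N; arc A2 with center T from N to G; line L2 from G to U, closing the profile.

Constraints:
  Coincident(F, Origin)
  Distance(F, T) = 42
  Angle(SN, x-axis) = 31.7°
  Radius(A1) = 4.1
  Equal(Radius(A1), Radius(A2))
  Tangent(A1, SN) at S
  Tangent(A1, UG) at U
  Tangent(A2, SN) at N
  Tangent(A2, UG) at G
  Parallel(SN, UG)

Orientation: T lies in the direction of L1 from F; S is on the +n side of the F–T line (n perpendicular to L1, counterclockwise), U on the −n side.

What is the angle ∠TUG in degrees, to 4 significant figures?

5.575°

The slot axis is L1's direction at 31.7°, so u = (cos 31.7°, sin 31.7°) = (0.8508, 0.5255) and n = (−sin 31.7°, cos 31.7°) = (-0.5255, 0.8508). F is at the origin and T lies 42.0 along u from F, so T = 42.0·u = (35.73, 22.07). Tangency of A1 to both parallel lines with radius 4.1 puts S and U at F ± 4.1·n: S = (-2.154, 3.488), U = (2.154, -3.488). Equal radii place N and G the same way about T: N = T + 4.1·n = (33.58, 25.56), G = T − 4.1·n = (37.89, 18.58). Then cos ∠TUG = UT·UG / (|UT||UG|), giving 5.575°.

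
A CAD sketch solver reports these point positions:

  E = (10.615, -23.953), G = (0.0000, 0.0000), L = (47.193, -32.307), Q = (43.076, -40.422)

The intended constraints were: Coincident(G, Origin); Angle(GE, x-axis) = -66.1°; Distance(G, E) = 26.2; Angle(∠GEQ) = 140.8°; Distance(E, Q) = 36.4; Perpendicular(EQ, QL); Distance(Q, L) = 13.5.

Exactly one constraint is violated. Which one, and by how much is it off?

Distance(Q, L) = 13.5 — off by 4.40.

G = (0.00, 0.00) ✓; GE at -66.10° ✓; |GE| = 26.20 ✓; ∠GEQ = 140.8° ✓; |EQ| = 36.40 ✓; ∠(EQ, QL) = 90.00° ✓; |QL| = 9.100 ✗.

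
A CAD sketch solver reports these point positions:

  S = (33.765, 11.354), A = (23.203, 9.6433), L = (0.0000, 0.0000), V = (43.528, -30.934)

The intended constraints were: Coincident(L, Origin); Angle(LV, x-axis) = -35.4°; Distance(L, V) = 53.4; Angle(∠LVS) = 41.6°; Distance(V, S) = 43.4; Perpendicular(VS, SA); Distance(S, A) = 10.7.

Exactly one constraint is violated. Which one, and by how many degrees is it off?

Perpendicular(VS, SA) — off by 3.80°.

L = (0.00, 0.00) ✓; LV at -35.40° ✓; |LV| = 53.40 ✓; ∠LVS = 41.60° ✓; |VS| = 43.40 ✓; ∠(VS, SA) = 86.20° ✗; |SA| = 10.70 ✓.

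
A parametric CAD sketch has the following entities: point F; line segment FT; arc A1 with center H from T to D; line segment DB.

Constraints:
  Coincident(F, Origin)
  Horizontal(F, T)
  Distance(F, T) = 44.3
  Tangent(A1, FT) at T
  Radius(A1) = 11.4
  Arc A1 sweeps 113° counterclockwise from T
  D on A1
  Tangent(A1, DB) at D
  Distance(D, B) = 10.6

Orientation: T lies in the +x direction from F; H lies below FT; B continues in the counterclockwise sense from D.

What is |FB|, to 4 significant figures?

45.78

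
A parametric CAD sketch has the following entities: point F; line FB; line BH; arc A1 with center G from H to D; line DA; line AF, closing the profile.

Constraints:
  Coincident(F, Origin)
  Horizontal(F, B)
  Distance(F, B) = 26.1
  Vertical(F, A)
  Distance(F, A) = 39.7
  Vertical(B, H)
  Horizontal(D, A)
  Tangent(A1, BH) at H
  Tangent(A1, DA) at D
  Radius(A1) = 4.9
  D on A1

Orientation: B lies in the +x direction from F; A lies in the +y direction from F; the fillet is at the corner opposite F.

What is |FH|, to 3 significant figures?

43.5

F is at the origin; F and B share the same y with |FB| = 26.1 and B on the +x side, so B = (26.1, 0.00). FA is vertical with |FA| = 39.7 and A on the +y side, so A = (0.00, 39.7). The virtual corner opposite F is at (26.1, 39.7). Tangency of A1 to BH means the radius GH is perpendicular to BH and the tangent condition forces GD to be normal to DA, with radius 4.9, so the center G sits 4.9 in from both sides at G = (21.2, 34.8). That places the tangent points at H = (26.1, 34.8) on BH and D = (21.2, 39.7) on DA. Then |FH| = |H − F| = 43.5.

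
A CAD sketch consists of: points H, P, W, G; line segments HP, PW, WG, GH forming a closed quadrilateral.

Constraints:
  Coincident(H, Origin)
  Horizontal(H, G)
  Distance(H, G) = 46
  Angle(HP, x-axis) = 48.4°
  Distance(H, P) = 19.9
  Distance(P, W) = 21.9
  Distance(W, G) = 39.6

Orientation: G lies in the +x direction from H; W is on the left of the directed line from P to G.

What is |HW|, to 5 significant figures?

41.653

H is at the origin; H and G share the same y with |HG| = 46.0 and G in +x, so G = (46.0, 0). HP runs at 48.4° with |HP| = 19.9, so P = (13.212, 14.881). W is determined by |PW| = 21.9 and |WG| = 39.6 together: it lies at the intersection of circle(P, 21.9) and circle(G, 39.6). With |PG| = 36.007, the foot of the radical line on PG is 2.8876 from P and the perpendicular offset is √(21.9² − 2.8876²) = 21.709. Taking the left-of-PG solution: W = (24.814, 33.456).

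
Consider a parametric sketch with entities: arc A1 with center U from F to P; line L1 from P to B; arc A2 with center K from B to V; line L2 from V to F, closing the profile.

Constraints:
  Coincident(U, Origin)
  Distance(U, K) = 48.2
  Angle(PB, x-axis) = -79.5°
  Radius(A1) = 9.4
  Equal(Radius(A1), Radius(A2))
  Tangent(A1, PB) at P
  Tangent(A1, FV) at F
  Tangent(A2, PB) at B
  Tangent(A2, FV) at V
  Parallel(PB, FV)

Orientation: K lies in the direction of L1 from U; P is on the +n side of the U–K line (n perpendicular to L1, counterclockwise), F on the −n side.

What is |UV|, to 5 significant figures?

49.108

Tangency of A1 to both parallel lines with radius 9.4 puts P and F at U ± 9.4·n: P = (9.2426, 1.7130), F = (-9.2426, -1.7130). Equal radii place B and V the same way about K: B = K + 9.4·n = (18.026, -45.680), V = K − 9.4·n = (-0.45884, -49.106). Then |UV| = |V − U| = 49.108.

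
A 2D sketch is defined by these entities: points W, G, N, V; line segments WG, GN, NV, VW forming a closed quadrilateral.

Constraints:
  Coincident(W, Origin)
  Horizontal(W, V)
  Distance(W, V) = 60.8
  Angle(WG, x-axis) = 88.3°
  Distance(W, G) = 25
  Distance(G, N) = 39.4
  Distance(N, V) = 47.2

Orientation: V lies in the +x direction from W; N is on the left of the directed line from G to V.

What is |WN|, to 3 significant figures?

54.9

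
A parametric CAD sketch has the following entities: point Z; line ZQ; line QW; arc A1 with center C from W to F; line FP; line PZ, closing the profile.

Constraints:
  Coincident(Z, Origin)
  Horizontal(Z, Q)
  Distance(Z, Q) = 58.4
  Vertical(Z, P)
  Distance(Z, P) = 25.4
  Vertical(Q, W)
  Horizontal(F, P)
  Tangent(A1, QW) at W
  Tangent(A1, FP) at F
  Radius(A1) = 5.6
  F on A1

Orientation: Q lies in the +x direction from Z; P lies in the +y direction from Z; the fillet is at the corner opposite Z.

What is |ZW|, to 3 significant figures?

61.7

Z is at the origin; ZQ is horizontal with |ZQ| = 58.4 and Q on the +x side, so Q = (58.4, 0.00). ZP is vertical with |ZP| = 25.4 and P on the +y side, so P = (0.00, 25.4). The virtual corner opposite Z is at (58.4, 25.4). A1 meets QW tangentially, so CW is at right angles to QW and tangency of A1 to FP means the radius CF is perpendicular to FP, with radius 5.6, so the center C sits 5.6 in from both sides at C = (52.8, 19.8). That places the tangent points at W = (58.4, 19.8) on QW and F = (52.8, 25.4) on FP. Then |ZW| = |W − Z| = 61.7.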